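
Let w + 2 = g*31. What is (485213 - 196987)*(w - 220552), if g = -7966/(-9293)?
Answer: -590679231958976/9293 ≈ -6.3562e+10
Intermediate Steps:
g = 7966/9293 (g = -7966*(-1/9293) = 7966/9293 ≈ 0.85720)
w = 228360/9293 (w = -2 + (7966/9293)*31 = -2 + 246946/9293 = 228360/9293 ≈ 24.573)
(485213 - 196987)*(w - 220552) = (485213 - 196987)*(228360/9293 - 220552) = 288226*(-2049361376/9293) = -590679231958976/9293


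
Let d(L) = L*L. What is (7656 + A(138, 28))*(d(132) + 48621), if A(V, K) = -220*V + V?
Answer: -1490371470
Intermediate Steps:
A(V, K) = -219*V
d(L) = L**2
(7656 + A(138, 28))*(d(132) + 48621) = (7656 - 219*138)*(132**2 + 48621) = (7656 - 30222)*(17424 + 48621) = -22566*66045 = -1490371470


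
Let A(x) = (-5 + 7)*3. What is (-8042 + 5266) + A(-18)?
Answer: -2770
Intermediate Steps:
A(x) = 6 (A(x) = 2*3 = 6)
(-8042 + 5266) + A(-18) = (-8042 + 5266) + 6 = -2776 + 6 = -2770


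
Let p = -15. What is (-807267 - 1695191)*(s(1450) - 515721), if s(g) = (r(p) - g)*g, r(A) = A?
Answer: 6606416548718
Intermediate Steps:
s(g) = g*(-15 - g) (s(g) = (-15 - g)*g = g*(-15 - g))
(-807267 - 1695191)*(s(1450) - 515721) = (-807267 - 1695191)*(-1*1450*(15 + 1450) - 515721) = -2502458*(-1*1450*1465 - 515721) = -2502458*(-2124250 - 515721) = -2502458*(-2639971) = 6606416548718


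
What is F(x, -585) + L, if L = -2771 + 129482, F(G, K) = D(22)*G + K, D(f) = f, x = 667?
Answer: 140800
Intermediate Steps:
F(G, K) = K + 22*G (F(G, K) = 22*G + K = K + 22*G)
L = 126711
F(x, -585) + L = (-585 + 22*667) + 126711 = (-585 + 14674) + 126711 = 14089 + 126711 = 140800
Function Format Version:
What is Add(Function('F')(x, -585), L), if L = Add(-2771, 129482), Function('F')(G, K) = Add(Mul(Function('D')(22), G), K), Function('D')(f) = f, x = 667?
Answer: 140800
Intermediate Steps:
Function('F')(G, K) = Add(K, Mul(22, G)) (Function('F')(G, K) = Add(Mul(22, G), K) = Add(K, Mul(22, G)))
L = 126711
Add(Function('F')(x, -585), L) = Add(Add(-585, Mul(22, 667)), 126711) = Add(Add(-585, 14674), 126711) = Add(14089, 126711) = 140800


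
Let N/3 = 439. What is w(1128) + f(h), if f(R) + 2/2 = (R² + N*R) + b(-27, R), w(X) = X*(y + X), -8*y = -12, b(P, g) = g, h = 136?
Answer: 1471819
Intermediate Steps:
y = 3/2 (y = -⅛*(-12) = 3/2 ≈ 1.5000)
N = 1317 (N = 3*439 = 1317)
w(X) = X*(3/2 + X)
f(R) = -1 + R² + 1318*R (f(R) = -1 + ((R² + 1317*R) + R) = -1 + (R² + 1318*R) = -1 + R² + 1318*R)
w(1128) + f(h) = (½)*1128*(3 + 2*1128) + (-1 + 136² + 1318*136) = (½)*1128*(3 + 2256) + (-1 + 18496 + 179248) = (½)*1128*2259 + 197743 = 1274076 + 197743 = 1471819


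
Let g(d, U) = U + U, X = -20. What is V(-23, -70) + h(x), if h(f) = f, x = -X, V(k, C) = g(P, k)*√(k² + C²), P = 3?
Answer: 20 - 46*√5429 ≈ -3369.4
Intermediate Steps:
g(d, U) = 2*U
V(k, C) = 2*k*√(C² + k²) (V(k, C) = (2*k)*√(k² + C²) = (2*k)*√(C² + k²) = 2*k*√(C² + k²))
x = 20 (x = -1*(-20) = 20)
V(-23, -70) + h(x) = 2*(-23)*√((-70)² + (-23)²) + 20 = 2*(-23)*√(4900 + 529) + 20 = 2*(-23)*√5429 + 20 = -46*√5429 + 20 = 20 - 46*√5429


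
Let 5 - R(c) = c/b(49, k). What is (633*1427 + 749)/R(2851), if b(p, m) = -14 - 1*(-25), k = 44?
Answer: -10670/3 ≈ -3556.7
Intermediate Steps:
b(p, m) = 11 (b(p, m) = -14 + 25 = 11)
R(c) = 5 - c/11
(633*1427 + 749)/R(2851) = (633*1427 + 749)/(5 - 1/11*2851) = (903291 + 749)/(5 - 2851/11) = 904040/(-2796/11) = 904040*(-11/2796) = -10670/3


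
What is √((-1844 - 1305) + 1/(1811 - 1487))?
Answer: 5*I*√40811/18 ≈ 56.116*I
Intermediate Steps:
√((-1844 - 1305) + 1/(1811 - 1487)) = √(-3149 + 1/324) = √(-1020275/324) = 5*I*√40811/18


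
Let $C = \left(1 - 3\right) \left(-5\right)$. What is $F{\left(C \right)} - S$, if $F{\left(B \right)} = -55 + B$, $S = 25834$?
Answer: $-25879$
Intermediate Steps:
$C = 10$ ($C = \left(-2\right) \left(-5\right) = 10$)
$F{\left(C \right)} - S = \left(-55 + 10\right) - 25834 = -45 - 25834 = -25879$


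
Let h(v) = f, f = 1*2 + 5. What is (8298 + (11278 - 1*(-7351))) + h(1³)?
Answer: 26934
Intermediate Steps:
f = 7 (f = 2 + 5 = 7)
h(v) = 7
(8298 + (11278 - 1*(-7351))) + h(1³) = (8298 + (11278 - 1*(-7351))) + 7 = (8298 + (11278 + 7351)) + 7 = (8298 + 18629) + 7 = 26927 + 7 = 26934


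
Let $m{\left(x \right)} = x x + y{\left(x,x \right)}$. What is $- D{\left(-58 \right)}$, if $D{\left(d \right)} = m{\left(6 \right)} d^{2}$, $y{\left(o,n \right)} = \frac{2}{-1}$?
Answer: $-114376$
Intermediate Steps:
$y{\left(o,n \right)} = -2$ ($y{\left(o,n \right)} = 2 \left(-1\right) = -2$)
$m{\left(x \right)} = -2 + x^{2}$ ($m{\left(x \right)} = x x - 2 = x^{2} - 2 = -2 + x^{2}$)
$D{\left(d \right)} = 34 d^{2}$ ($D{\left(d \right)} = \left(-2 + 6^{2}\right) d^{2} = \left(-2 + 36\right) d^{2} = 34 d^{2}$)
$- D{\left(-58 \right)} = - 34 \left(-58\right)^{2} = - 34 \cdot 3364 = \left(-1\right) 114376 = -114376$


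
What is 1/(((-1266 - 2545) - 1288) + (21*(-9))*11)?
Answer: -1/7178 ≈ -0.00013931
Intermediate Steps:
1/(((-1266 - 2545) - 1288) + (21*(-9))*11) = 1/((-3811 - 1288) - 189*11) = 1/(-5099 - 2079) = 1/(-7178) = -1/7178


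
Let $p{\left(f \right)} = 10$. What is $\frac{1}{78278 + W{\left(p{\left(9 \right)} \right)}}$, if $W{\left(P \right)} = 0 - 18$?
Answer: $\frac{1}{78260} \approx 1.2778 \cdot 10^{-5}$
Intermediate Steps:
$W{\left(P \right)} = -18$ ($W{\left(P \right)} = 0 - 18 = -18$)
$\frac{1}{78278 + W{\left(p{\left(9 \right)} \right)}} = \frac{1}{78278 - 18} = \frac{1}{78260}$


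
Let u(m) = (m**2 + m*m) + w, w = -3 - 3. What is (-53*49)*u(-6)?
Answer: -171402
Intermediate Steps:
w = -6
u(m) = -6 + 2*m**2 (u(m) = (m**2 + m*m) - 6 = (m**2 + m**2) - 6 = 2*m**2 - 6 = -6 + 2*m**2)
(-53*49)*u(-6) = (-53*49)*(-6 + 2*(-6)**2) = -2597*(-6 + 2*36) = -2597*(-6 + 72) = -2597*66 = -171402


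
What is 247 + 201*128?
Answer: 25975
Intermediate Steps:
247 + 201*128 = 247 + 25728 = 25975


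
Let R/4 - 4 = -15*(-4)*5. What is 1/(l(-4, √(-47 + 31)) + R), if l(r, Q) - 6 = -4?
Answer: 1/1218 ≈ 0.00082102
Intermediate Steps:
l(r, Q) = 2 (l(r, Q) = 6 - 4 = 2)
R = 1216 (R = 16 + 4*(-15*(-4)*5) = 16 + 4*(60*5) = 16 + 4*300 = 16 + 1200 = 1216)
1/(l(-4, √(-47 + 31)) + R) = 1/(2 + 1216) = 1/1218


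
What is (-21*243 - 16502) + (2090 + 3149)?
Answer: -16366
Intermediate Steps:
(-21*243 - 16502) + (2090 + 3149) = (-5103 - 16502) + 5239 = -21605 + 5239 = -16366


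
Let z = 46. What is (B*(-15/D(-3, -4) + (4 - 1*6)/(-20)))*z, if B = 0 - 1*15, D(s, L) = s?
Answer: -3519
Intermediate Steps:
B = -15 (B = 0 - 15 = -15)
(B*(-15/D(-3, -4) + (4 - 1*6)/(-20)))*z = -15*(-15/(-3) + (4 - 1*6)/(-20))*46 = -15*(-15*(-⅓) + (4 - 6)*(-1/20))*46 = -15*(5 - 2*(-1/20))*46 = -15*(5 + ⅒)*46 = -15*51/10*46 = -153/2*46 = -3519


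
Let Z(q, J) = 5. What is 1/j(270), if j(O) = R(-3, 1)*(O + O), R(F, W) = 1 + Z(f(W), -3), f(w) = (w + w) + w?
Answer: 1/3240 ≈ 0.00030864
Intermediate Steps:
f(w) = 3*w (f(w) = 2*w + w = 3*w)
R(F, W) = 6 (R(F, W) = 1 + 5 = 6)
j(O) = 12*O (j(O) = 6*(O + O) = 6*(2*O) = 12*O)
1/j(270) = 1/(12*270) = 1/3240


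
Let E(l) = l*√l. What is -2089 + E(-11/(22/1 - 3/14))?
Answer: -2089 - 154*I*√46970/93025 ≈ -2089.0 - 0.35878*I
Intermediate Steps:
E(l) = l^(3/2)
-2089 + E(-11/(22/1 - 3/14)) = -2089 + (-11/(22/1 - 3/14))^(3/2) = -2089 + (-11/(22*1 - 3*1/14))^(3/2) = -2089 + (-11/(22 - 3/14))^(3/2) = -2089 + (-11/305/14)^(3/2) = -2089 + (-11*14/305)^(3/2) = -2089 + (-154/305)^(3/2) = -2089 - 154*I*√46970/93025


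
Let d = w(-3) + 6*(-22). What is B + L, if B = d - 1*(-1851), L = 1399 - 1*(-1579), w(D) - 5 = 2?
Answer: 4704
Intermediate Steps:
w(D) = 7 (w(D) = 5 + 2 = 7)
d = -125 (d = 7 + 6*(-22) = 7 - 132 = -125)
L = 2978 (L = 1399 + 1579 = 2978)
B = 1726 (B = -125 - 1*(-1851) = -125 + 1851 = 1726)
B + L = 1726 + 2978 = 4704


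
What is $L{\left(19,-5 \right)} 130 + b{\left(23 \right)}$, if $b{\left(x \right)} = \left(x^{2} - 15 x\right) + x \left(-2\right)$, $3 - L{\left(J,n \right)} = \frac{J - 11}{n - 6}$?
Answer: $\frac{6848}{11} \approx 622.54$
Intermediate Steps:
$L{\left(J,n \right)} = 3 - \frac{-11 + J}{-6 + n}$ ($L{\left(J,n \right)} = 3 - \frac{J - 11}{n - 6} = 3 - \frac{-11 + J}{-6 + n}$)
$b{\left(x \right)} = x^{2} - 17 x$ ($b{\left(x \right)} = \left(x^{2} - 15 x\right) - 2 x = x^{2} - 17 x$)
$L{\left(19,-5 \right)} 130 + b{\left(23 \right)} = \frac{-7 - 19 + 3 \left(-5\right)}{-6 - 5} \cdot 130 + 23 \left(-17 + 23\right) = \frac{-7 - 19 - 15}{-11} \cdot 130 + 23 \cdot 6 = \left(- \frac{1}{11}\right) \left(-41\right) 130 + 138 = \frac{41}{11} \cdot 130 + 138 = \frac{5330}{11} + 138 = \frac{6848}{11}$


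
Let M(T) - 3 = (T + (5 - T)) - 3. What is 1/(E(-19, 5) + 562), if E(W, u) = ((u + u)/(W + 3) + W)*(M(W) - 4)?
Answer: 8/4339 ≈ 0.0018437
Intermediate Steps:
M(T) = 5 (M(T) = 3 + ((T + (5 - T)) - 3) = 3 + (5 - 3) = 3 + 2 = 5)
E(W, u) = W + 2*u/(3 + W) (E(W, u) = ((u + u)/(W + 3) + W)*(5 - 4) = ((2*u)/(3 + W) + W)*1 = (2*u/(3 + W) + W)*1 = (W + 2*u/(3 + W))*1 = W + 2*u/(3 + W))
1/(E(-19, 5) + 562) = 1/(((-19)² + 2*5 + 3*(-19))/(3 - 19) + 562) = 1/((361 + 10 - 57)/(-16) + 562) = 1/(-1/16*314 + 562) = 1/(-157/8 + 562) = 1/(4339/8) = 8/4339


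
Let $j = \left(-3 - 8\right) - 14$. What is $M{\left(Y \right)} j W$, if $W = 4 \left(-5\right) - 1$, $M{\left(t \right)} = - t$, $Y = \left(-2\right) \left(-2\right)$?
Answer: $-2100$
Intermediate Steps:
$Y = 4$
$j = -25$ ($j = -11 - 14 = -25$)
$W = -21$ ($W = -20 - 1 = -21$)
$M{\left(Y \right)} j W = \left(-1\right) 4 \left(-25\right) \left(-21\right) = \left(-4\right) \left(-25\right) \left(-21\right) = 100 \left(-21\right) = -2100$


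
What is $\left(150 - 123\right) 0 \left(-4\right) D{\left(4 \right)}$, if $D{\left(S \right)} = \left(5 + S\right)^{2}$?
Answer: $0$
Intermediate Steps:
$\left(150 - 123\right) 0 \left(-4\right) D{\left(4 \right)} = \left(150 - 123\right) 0 \left(-4\right) \left(5 + 4\right)^{2} = 27 \cdot 0 \cdot 9^{2} = 27 \cdot 0 \cdot 81 = 27 \cdot 0 = 0$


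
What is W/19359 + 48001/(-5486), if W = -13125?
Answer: -333751703/35401158 ≈ -9.4277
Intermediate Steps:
W/19359 + 48001/(-5486) = -13125/19359 + 48001/(-5486) = -13125*1/19359 + 48001*(-1/5486) = -4375/6453 - 48001/5486 = -333751703/35401158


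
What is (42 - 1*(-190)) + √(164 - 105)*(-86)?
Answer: 232 - 86*√59 ≈ -428.58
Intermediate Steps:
(42 - 1*(-190)) + √(164 - 105)*(-86) = (42 + 190) + √59*(-86) = 232 - 86*√59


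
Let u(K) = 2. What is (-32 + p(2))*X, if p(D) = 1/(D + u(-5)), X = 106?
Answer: -6731/2 ≈ -3365.5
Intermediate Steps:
p(D) = 1/(2 + D) (p(D) = 1/(D + 2) = 1/(2 + D))
(-32 + p(2))*X = (-32 + 1/(2 + 2))*106 = (-32 + 1/4)*106 = (-32 + ¼)*106 = -127/4*106 = -6731/2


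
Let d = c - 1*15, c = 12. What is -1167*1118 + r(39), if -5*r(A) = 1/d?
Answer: -19570589/15 ≈ -1.3047e+6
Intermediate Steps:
d = -3 (d = 12 - 1*15 = 12 - 15 = -3)
r(A) = 1/15 (r(A) = -1/5/(-3) = -1/5*(-1/3) = 1/15)
-1167*1118 + r(39) = -1167*1118 + 1/15 = -1304706 + 1/15 = -19570589/15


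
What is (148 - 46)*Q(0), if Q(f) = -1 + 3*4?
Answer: 1122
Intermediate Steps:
Q(f) = 11 (Q(f) = -1 + 12 = 11)
(148 - 46)*Q(0) = (148 - 46)*11 = 102*11 = 1122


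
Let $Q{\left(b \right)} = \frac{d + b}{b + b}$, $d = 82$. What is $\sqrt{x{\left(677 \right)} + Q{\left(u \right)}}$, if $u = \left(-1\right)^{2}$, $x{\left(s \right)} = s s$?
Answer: $\frac{7 \sqrt{37418}}{2} \approx 677.03$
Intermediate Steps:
$x{\left(s \right)} = s^{2}$
$u = 1$
$Q{\left(b \right)} = \frac{82 + b}{2 b}$ ($Q{\left(b \right)} = \frac{82 + b}{b + b} = \frac{82 + b}{2 b}$)
$\sqrt{x{\left(677 \right)} + Q{\left(u \right)}} = \sqrt{677^{2} + \frac{82 + 1}{2 \cdot 1}} = \sqrt{458329 + \frac{1}{2} \cdot 1 \cdot 83} = \sqrt{458329 + \frac{83}{2}} = \sqrt{\frac{916741}{2}} = \frac{7 \sqrt{37418}}{2}$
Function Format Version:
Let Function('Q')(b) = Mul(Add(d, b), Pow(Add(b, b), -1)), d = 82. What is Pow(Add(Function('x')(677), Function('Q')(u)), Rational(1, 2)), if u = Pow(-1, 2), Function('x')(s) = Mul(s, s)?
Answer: Mul(Rational(7, 2), Pow(37418, Rational(1, 2))) ≈ 677.03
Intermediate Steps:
Function('x')(s) = Pow(s, 2)
u = 1
Function('Q')(b) = Mul(Rational(1, 2), Pow(b, -1), Add(82, b)) (Function('Q')(b) = Mul(Add(82, b), Pow(Add(b, b), -1)) = Mul(Add(82, b), Pow(Mul(2, b), -1)) = Mul(Add(82, b), Mul(Rational(1, 2), Pow(b, -1))) = Mul(Rational(1, 2), Pow(b, -1), Add(82, b)))
Pow(Add(Function('x')(677), Function('Q')(u)), Rational(1, 2)) = Pow(Add(Pow(677, 2), Mul(Rational(1, 2), Pow(1, -1), Add(82, 1))), Rational(1, 2)) = Pow(Add(458329, Mul(Rational(1, 2), 1, 83)), Rational(1, 2)) = Pow(Add(458329, Rational(83, 2)), Rational(1, 2)) = Pow(Rational(916741, 2), Rational(1, 2)) = Mul(Rational(7, 2), Pow(37418, Rational(1, 2)))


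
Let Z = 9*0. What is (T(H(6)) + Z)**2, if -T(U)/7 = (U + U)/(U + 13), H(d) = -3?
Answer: 441/25 ≈ 17.640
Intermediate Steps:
T(U) = -14*U/(13 + U) (T(U) = -7*(U + U)/(U + 13) = -7*2*U/(13 + U) = -14*U/(13 + U))
Z = 0
(T(H(6)) + Z)**2 = (-14*(-3)/(13 - 3) + 0)**2 = (-14*(-3)/10 + 0)**2 = (-14*(-3)*1/10 + 0)**2 = (21/5 + 0)**2 = (21/5)**2 = 441/25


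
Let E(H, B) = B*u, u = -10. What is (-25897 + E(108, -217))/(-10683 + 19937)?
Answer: -23727/9254 ≈ -2.5640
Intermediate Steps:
E(H, B) = -10*B (E(H, B) = B*(-10) = -10*B)
(-25897 + E(108, -217))/(-10683 + 19937) = (-25897 - 10*(-217))/(-10683 + 19937) = (-25897 + 2170)/9254 = -23727*1/9254 = -23727/9254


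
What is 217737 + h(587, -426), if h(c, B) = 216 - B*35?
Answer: 232863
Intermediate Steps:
h(c, B) = 216 - 35*B
217737 + h(587, -426) = 217737 + (216 - 35*(-426)) = 217737 + (216 + 14910) = 217737 + 15126 = 232863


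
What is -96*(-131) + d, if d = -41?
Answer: 12535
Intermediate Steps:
-96*(-131) + d = -96*(-131) - 41 = 12576 - 41 = 12535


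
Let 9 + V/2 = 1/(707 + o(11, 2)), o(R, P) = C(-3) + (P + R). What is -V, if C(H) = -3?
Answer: 12904/717 ≈ 17.997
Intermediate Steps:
o(R, P) = -3 + P + R (o(R, P) = -3 + (P + R) = -3 + P + R)
V = -12904/717 (V = -18 + 2/(707 + (-3 + 2 + 11)) = -18 + 2/(707 + 10) = -18 + 2/717 = -12904/717 ≈ -17.997)
-V = -1*(-12904/717) = 12904/717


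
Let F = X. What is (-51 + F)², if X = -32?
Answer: 6889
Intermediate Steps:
F = -32
(-51 + F)² = (-51 - 32)² = (-83)² = 6889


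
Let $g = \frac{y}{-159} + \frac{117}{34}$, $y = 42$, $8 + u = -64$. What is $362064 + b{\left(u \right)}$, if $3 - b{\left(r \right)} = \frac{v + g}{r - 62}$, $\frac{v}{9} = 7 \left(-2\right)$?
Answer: $\frac{87427373029}{241468} \approx 3.6207 \cdot 10^{5}$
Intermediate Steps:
$u = -72$ ($u = -8 - 64 = -72$)
$v = -126$ ($v = 9 \cdot 7 \left(-2\right) = 9 \left(-14\right) = -126$)
$g = \frac{5725}{1802}$ ($g = \frac{42}{-159} + \frac{117}{34} = 42 \left(- \frac{1}{159}\right) + 117 \cdot \frac{1}{34} = - \frac{14}{53} + \frac{117}{34} = \frac{5725}{1802} \approx 3.177$)
$b{\left(r \right)} = 3 + \frac{221327}{1802 \left(-62 + r\right)}$ ($b{\left(r \right)} = 3 - \frac{-126 + \frac{5725}{1802}}{r - 62} = 3 - - \frac{221327}{1802 \left(-62 + r\right)} = 3 + \frac{221327}{1802 \left(-62 + r\right)}$)
$362064 + b{\left(u \right)} = 362064 + \frac{-113845 + 5406 \left(-72\right)}{1802 \left(-62 - 72\right)} = 362064 + \frac{-113845 - 389232}{1802 \left(-134\right)} = 362064 + \frac{1}{1802} \left(- \frac{1}{134}\right) \left(-503077\right) = 362064 + \frac{503077}{241468} = \frac{87427373029}{241468}$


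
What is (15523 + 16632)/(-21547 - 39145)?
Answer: -32155/60692 ≈ -0.52981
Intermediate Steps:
(15523 + 16632)/(-21547 - 39145) = 32155/(-60692) = 32155*(-1/60692) = -32155/60692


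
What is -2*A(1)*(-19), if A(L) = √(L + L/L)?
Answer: 38*√2 ≈ 53.740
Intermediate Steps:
A(L) = √(1 + L) (A(L) = √(L + 1) = √(1 + L))
-2*A(1)*(-19) = -2*√(1 + 1)*(-19) = -2*√2*(-19) = 38*√2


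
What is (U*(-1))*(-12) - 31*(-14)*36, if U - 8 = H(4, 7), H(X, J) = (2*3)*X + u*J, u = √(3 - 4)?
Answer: 16008 + 84*I ≈ 16008.0 + 84.0*I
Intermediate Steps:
u = I (u = √(-1) = I ≈ 1.0*I)
H(X, J) = 6*X + I*J (H(X, J) = (2*3)*X + I*J = 6*X + I*J)
U = 32 + 7*I (U = 8 + (6*4 + I*7) = 8 + (24 + 7*I) = 32 + 7*I ≈ 32.0 + 7.0*I)
(U*(-1))*(-12) - 31*(-14)*36 = ((32 + 7*I)*(-1))*(-12) - 31*(-14)*36 = (-32 - 7*I)*(-12) + 434*36 = (384 + 84*I) + 15624 = 16008 + 84*I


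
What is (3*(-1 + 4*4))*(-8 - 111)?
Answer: -5355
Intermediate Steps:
(3*(-1 + 4*4))*(-8 - 111) = (3*(-1 + 16))*(-119) = (3*15)*(-119) = 45*(-119) = -5355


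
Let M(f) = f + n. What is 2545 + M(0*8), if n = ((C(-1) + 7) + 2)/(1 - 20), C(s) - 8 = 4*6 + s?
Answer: 48315/19 ≈ 2542.9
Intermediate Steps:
C(s) = 32 + s (C(s) = 8 + (4*6 + s) = 8 + (24 + s) = 32 + s)
n = -40/19 (n = (((32 - 1) + 7) + 2)/(1 - 20) = ((31 + 7) + 2)/(-19) = (38 + 2)*(-1/19) = 40*(-1/19) = -40/19 ≈ -2.1053)
M(f) = -40/19 + f (M(f) = f - 40/19 = -40/19 + f)
2545 + M(0*8) = 2545 + (-40/19 + 0*8) = 2545 + (-40/19 + 0) = 2545 - 40/19 = 48315/19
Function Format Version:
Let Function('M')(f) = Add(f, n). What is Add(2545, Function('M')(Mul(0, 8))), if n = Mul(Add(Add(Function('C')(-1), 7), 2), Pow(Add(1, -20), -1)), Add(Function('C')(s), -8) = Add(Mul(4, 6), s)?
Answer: Rational(48315, 19) ≈ 2542.9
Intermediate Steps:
Function('C')(s) = Add(32, s) (Function('C')(s) = Add(8, Add(Mul(4, 6), s)) = Add(8, Add(24, s)) = Add(32, s))
n = Rational(-40, 19) (n = Mul(Add(Add(Add(32, -1), 7), 2), Pow(Add(1, -20), -1)) = Mul(Add(Add(31, 7), 2), Pow(-19, -1)) = Mul(Add(38, 2), Rational(-1, 19)) = Mul(40, Rational(-1, 19)) = Rational(-40, 19) ≈ -2.1053)
Function('M')(f) = Add(Rational(-40, 19), f) (Function('M')(f) = Add(f, Rational(-40, 19)) = Add(Rational(-40, 19), f))
Add(2545, Function('M')(Mul(0, 8))) = Add(2545, Add(Rational(-40, 19), Mul(0, 8))) = Add(2545, Add(Rational(-40, 19), 0)) = Add(2545, Rational(-40, 19)) = Rational(48315, 19)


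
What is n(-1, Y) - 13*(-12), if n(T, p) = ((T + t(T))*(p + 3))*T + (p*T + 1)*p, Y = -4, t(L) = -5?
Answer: 130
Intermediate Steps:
n(T, p) = p*(1 + T*p) + T*(-5 + T)*(3 + p) (n(T, p) = ((T - 5)*(p + 3))*T + (p*T + 1)*p = ((-5 + T)*(3 + p))*T + (T*p + 1)*p = T*(-5 + T)*(3 + p) + (1 + T*p)*p = T*(-5 + T)*(3 + p) + p*(1 + T*p) = p*(1 + T*p) + T*(-5 + T)*(3 + p))
n(-1, Y) - 13*(-12) = (-4 - 15*(-1) + 3*(-1)² - 1*(-4)² - 4*(-1)² - 5*(-1)*(-4)) - 13*(-12) = (-4 + 15 + 3*1 - 1*16 - 4*1 - 20) + 156 = (-4 + 15 + 3 - 16 - 4 - 20) + 156 = -26 + 156 = 130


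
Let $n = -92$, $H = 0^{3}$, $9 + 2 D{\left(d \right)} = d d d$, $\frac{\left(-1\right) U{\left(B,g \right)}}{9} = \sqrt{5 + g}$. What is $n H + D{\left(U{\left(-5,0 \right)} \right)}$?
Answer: $- \frac{9}{2} - \frac{3645 \sqrt{5}}{2} \approx -4079.7$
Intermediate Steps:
$U{\left(B,g \right)} = - 9 \sqrt{5 + g}$
$D{\left(d \right)} = - \frac{9}{2} + \frac{d^{3}}{2}$ ($D{\left(d \right)} = - \frac{9}{2} + \frac{d d d}{2} = - \frac{9}{2} + \frac{d^{2} d}{2} = - \frac{9}{2} + \frac{d^{3}}{2}$)
$H = 0$
$n H + D{\left(U{\left(-5,0 \right)} \right)} = \left(-92\right) 0 + \left(- \frac{9}{2} + \frac{\left(- 9 \sqrt{5 + 0}\right)^{3}}{2}\right) = 0 + \left(- \frac{9}{2} + \frac{\left(- 9 \sqrt{5}\right)^{3}}{2}\right) = 0 + \left(- \frac{9}{2} + \frac{\left(-3645\right) \sqrt{5}}{2}\right) = 0 - \left(\frac{9}{2} + \frac{3645 \sqrt{5}}{2}\right) = - \frac{9}{2} - \frac{3645 \sqrt{5}}{2}$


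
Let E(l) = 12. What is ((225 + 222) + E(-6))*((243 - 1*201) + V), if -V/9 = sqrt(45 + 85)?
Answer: 19278 - 4131*sqrt(130) ≈ -27823.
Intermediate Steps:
V = -9*sqrt(130) (V = -9*sqrt(45 + 85) = -9*sqrt(130) ≈ -102.62)
((225 + 222) + E(-6))*((243 - 1*201) + V) = ((225 + 222) + 12)*((243 - 1*201) - 9*sqrt(130)) = (447 + 12)*((243 - 201) - 9*sqrt(130)) = 459*(42 - 9*sqrt(130)) = 19278 - 4131*sqrt(130)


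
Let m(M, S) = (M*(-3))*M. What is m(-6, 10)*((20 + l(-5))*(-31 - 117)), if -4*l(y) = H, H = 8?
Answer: 287712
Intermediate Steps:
l(y) = -2 (l(y) = -¼*8 = -2)
m(M, S) = -3*M² (m(M, S) = (-3*M)*M = -3*M²)
m(-6, 10)*((20 + l(-5))*(-31 - 117)) = (-3*(-6)²)*((20 - 2)*(-31 - 117)) = (-3*36)*(18*(-148)) = -108*(-2664) = 287712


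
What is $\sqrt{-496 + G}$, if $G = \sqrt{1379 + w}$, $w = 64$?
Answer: $\sqrt{-496 + \sqrt{1443}} \approx 21.401 i$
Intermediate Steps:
$G = \sqrt{1443}$ ($G = \sqrt{1379 + 64} = \sqrt{1443} \approx 37.987$)
$\sqrt{-496 + G} = \sqrt{-496 + \sqrt{1443}}$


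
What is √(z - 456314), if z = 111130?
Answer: 4*I*√21574 ≈ 587.52*I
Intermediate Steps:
√(z - 456314) = √(111130 - 456314) = √(-345184) = 4*I*√21574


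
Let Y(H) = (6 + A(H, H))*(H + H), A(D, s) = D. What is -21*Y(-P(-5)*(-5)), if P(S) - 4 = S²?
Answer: -919590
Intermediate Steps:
P(S) = 4 + S²
Y(H) = 2*H*(6 + H) (Y(H) = (6 + H)*(H + H) = (6 + H)*(2*H) = 2*H*(6 + H))
-21*Y(-P(-5)*(-5)) = -42*-(4 + (-5)²)*(-5)*(6 - (4 + (-5)²)*(-5)) = -42*-(4 + 25)*(-5)*(6 - (4 + 25)*(-5)) = -42*-1*29*(-5)*(6 - 1*29*(-5)) = -42*(-29*(-5))*(6 - 29*(-5)) = -42*145*(6 + 145) = -42*145*151 = -21*43790 = -919590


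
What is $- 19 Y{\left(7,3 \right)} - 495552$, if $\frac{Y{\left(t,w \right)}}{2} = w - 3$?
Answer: $-495552$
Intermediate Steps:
$Y{\left(t,w \right)} = -6 + 2 w$ ($Y{\left(t,w \right)} = 2 \left(w - 3\right) = 2 \left(-3 + w\right) = -6 + 2 w$)
$- 19 Y{\left(7,3 \right)} - 495552 = - 19 \left(-6 + 2 \cdot 3\right) - 495552 = - 19 \left(-6 + 6\right) - 495552 = \left(-19\right) 0 - 495552 = 0 - 495552 = -495552$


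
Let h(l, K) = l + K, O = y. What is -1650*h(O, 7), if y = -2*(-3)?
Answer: -21450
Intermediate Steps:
y = 6
O = 6
h(l, K) = K + l
-1650*h(O, 7) = -1650*(7 + 6) = -1650*13 = -21450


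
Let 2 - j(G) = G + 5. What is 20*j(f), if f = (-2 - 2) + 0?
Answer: 20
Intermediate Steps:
f = -4 (f = -4 + 0 = -4)
j(G) = -3 - G (j(G) = 2 - (G + 5) = 2 - (5 + G) = 2 + (-5 - G) = -3 - G)
20*j(f) = 20*(-3 - 1*(-4)) = 20*(-3 + 4) = 20*1 = 20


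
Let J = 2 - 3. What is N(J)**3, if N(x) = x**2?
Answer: 1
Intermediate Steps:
J = -1
N(J)**3 = ((-1)**2)**3 = 1**3 = 1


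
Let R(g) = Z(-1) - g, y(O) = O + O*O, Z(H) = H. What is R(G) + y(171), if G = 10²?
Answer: 29311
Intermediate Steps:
y(O) = O + O²
G = 100
R(g) = -1 - g
R(G) + y(171) = (-1 - 1*100) + 171*(1 + 171) = (-1 - 100) + 171*172 = -101 + 29412 = 29311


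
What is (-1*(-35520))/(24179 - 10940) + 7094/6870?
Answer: 18774437/5052885 ≈ 3.7156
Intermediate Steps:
(-1*(-35520))/(24179 - 10940) + 7094/6870 = 35520/13239 + 7094*(1/6870) = 35520*(1/13239) + 3547/3435 = 11840/4413 + 3547/3435 = 18774437/5052885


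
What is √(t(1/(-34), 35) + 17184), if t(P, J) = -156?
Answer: 6*√473 ≈ 130.49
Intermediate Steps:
√(t(1/(-34), 35) + 17184) = √(-156 + 17184) = √17028 = 6*√473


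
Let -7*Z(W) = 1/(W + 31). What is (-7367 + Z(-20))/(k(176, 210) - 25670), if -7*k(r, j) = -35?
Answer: 113452/395241 ≈ 0.28705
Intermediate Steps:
k(r, j) = 5 (k(r, j) = -⅐*(-35) = 5)
Z(W) = -1/(7*(31 + W)) (Z(W) = -1/(7*(W + 31)) = -1/(7*(31 + W)))
(-7367 + Z(-20))/(k(176, 210) - 25670) = (-7367 - 1/(217 + 7*(-20)))/(5 - 25670) = (-7367 - 1/(217 - 140))/(-25665) = (-7367 - 1/77)*(-1/25665) = -567260/77*(-1/25665) = 113452/395241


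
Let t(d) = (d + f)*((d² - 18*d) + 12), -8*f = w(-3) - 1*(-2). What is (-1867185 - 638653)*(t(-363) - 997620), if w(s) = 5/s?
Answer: 513313177525175/4 ≈ 1.2833e+14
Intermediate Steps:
f = -1/24 (f = -(5/(-3) - 1*(-2))/8 = -(5*(-⅓) + 2)/8 = -(-5/3 + 2)/8 = -⅛*⅓ = -1/24 ≈ -0.041667)
t(d) = (-1/24 + d)*(12 + d² - 18*d) (t(d) = (d - 1/24)*((d² - 18*d) + 12) = (-1/24 + d)*(12 + d² - 18*d))
(-1867185 - 638653)*(t(-363) - 997620) = (-1867185 - 638653)*((-½ + (-363)³ - 433/24*(-363)² + (51/4)*(-363)) - 997620) = -2505838*((-½ - 47832147 - 433/24*131769 - 18513/4) - 997620) = -2505838*((-½ - 47832147 - 19018659/8 - 18513/4) - 997620) = -2505838*(-401712865/8 - 997620) = -2505838*(-409693825/8) = 513313177525175/4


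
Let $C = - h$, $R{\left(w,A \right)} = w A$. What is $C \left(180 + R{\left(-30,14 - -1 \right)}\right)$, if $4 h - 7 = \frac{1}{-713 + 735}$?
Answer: $\frac{20925}{44} \approx 475.57$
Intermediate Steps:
$R{\left(w,A \right)} = A w$
$h = \frac{155}{88}$ ($h = \frac{7}{4} + \frac{1}{4 \left(-713 + 735\right)} = \frac{7}{4} + \frac{1}{4 \cdot 22} = \frac{7}{4} + \frac{1}{4} \cdot \frac{1}{22} = \frac{7}{4} + \frac{1}{88} = \frac{155}{88} \approx 1.7614$)
$C = - \frac{155}{88}$ ($C = \left(-1\right) \frac{155}{88} = - \frac{155}{88} \approx -1.7614$)
$C \left(180 + R{\left(-30,14 - -1 \right)}\right) = - \frac{155 \left(180 + \left(14 - -1\right) \left(-30\right)\right)}{88} = - \frac{155 \left(180 + \left(14 + 1\right) \left(-30\right)\right)}{88} = - \frac{155 \left(180 + 15 \left(-30\right)\right)}{88} = - \frac{155 \left(180 - 450\right)}{88} = \left(- \frac{155}{88}\right) \left(-270\right) = \frac{20925}{44}$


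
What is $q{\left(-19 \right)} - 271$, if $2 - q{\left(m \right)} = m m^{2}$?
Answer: $6590$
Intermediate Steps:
$q{\left(m \right)} = 2 - m^{3}$ ($q{\left(m \right)} = 2 - m m^{2} = 2 - m^{3}$)
$q{\left(-19 \right)} - 271 = \left(2 - \left(-19\right)^{3}\right) - 271 = \left(2 - -6859\right) - 271 = \left(2 + 6859\right) - 271 = 6861 - 271 = 6590$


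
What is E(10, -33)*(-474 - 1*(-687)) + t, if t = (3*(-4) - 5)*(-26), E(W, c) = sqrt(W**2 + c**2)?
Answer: 442 + 213*sqrt(1189) ≈ 7786.6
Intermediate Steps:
t = 442 (t = (-12 - 5)*(-26) = -17*(-26) = 442)
E(10, -33)*(-474 - 1*(-687)) + t = sqrt(10**2 + (-33)**2)*(-474 - 1*(-687)) + 442 = sqrt(100 + 1089)*(-474 + 687) + 442 = sqrt(1189)*213 + 442 = 213*sqrt(1189) + 442 = 442 + 213*sqrt(1189)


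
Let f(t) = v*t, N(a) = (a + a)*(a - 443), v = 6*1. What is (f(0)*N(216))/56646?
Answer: 0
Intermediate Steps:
v = 6
N(a) = 2*a*(-443 + a) (N(a) = (2*a)*(-443 + a) = 2*a*(-443 + a))
f(t) = 6*t
(f(0)*N(216))/56646 = ((6*0)*(2*216*(-443 + 216)))/56646 = (0*(2*216*(-227)))*(1/56646) = (0*(-98064))*(1/56646) = 0*(1/56646) = 0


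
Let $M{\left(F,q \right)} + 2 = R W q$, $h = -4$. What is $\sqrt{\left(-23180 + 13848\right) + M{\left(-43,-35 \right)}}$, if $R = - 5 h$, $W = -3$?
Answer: $i \sqrt{7234} \approx 85.053 i$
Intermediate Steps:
$R = 20$ ($R = \left(-5\right) \left(-4\right) = 20$)
$M{\left(F,q \right)} = -2 - 60 q$ ($M{\left(F,q \right)} = -2 + 20 \left(-3\right) q = -2 - 60 q$)
$\sqrt{\left(-23180 + 13848\right) + M{\left(-43,-35 \right)}} = \sqrt{\left(-23180 + 13848\right) - -2098} = \sqrt{-9332 + \left(-2 + 2100\right)} = \sqrt{-9332 + 2098} = \sqrt{-7234} = i \sqrt{7234}$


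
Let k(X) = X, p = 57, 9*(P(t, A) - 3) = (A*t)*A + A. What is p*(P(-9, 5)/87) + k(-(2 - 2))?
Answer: -3667/261 ≈ -14.050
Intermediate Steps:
P(t, A) = 3 + A/9 + t*A²/9 (P(t, A) = 3 + ((A*t)*A + A)/9 = 3 + (t*A² + A)/9 = 3 + (A + t*A²)/9 = 3 + (A/9 + t*A²/9) = 3 + A/9 + t*A²/9)
p*(P(-9, 5)/87) + k(-(2 - 2)) = 57*((3 + (⅑)*5 + (⅑)*(-9)*5²)/87) - (2 - 2) = 57*((3 + 5/9 + (⅑)*(-9)*25)*(1/87)) - 1*0 = 57*((3 + 5/9 - 25)*(1/87)) + 0 = 57*(-193/9*1/87) + 0 = 57*(-193/783) + 0 = -3667/261 + 0 = -3667/261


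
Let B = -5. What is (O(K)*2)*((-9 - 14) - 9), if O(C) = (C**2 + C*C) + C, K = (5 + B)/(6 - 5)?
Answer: 0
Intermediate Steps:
K = 0 (K = (5 - 5)/(6 - 5) = 0/1 = 0*1 = 0)
O(C) = C + 2*C**2 (O(C) = (C**2 + C**2) + C = 2*C**2 + C = C + 2*C**2)
(O(K)*2)*((-9 - 14) - 9) = ((0*(1 + 2*0))*2)*((-9 - 14) - 9) = ((0*(1 + 0))*2)*(-23 - 9) = ((0*1)*2)*(-32) = (0*2)*(-32) = 0*(-32) = 0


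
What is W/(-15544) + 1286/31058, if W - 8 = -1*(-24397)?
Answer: -368990453/241382776 ≈ -1.5287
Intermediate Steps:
W = 24405 (W = 8 - 1*(-24397) = 8 + 24397 = 24405)
W/(-15544) + 1286/31058 = 24405/(-15544) + 1286/31058 = 24405*(-1/15544) + 1286*(1/31058) = -24405/15544 + 643/15529 = -368990453/241382776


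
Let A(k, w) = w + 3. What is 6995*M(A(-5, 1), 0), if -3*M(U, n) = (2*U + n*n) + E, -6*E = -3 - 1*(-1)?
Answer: -174875/9 ≈ -19431.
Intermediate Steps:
E = ⅓ (E = -(-3 - 1*(-1))/6 = -(-3 + 1)/6 = -⅙*(-2) = ⅓ ≈ 0.33333)
A(k, w) = 3 + w
M(U, n) = -⅑ - 2*U/3 - n²/3 (M(U, n) = -((2*U + n*n) + ⅓)/3 = -((2*U + n²) + ⅓)/3 = -((n² + 2*U) + ⅓)/3 = -(⅓ + n² + 2*U)/3 = -⅑ - 2*U/3 - n²/3)
6995*M(A(-5, 1), 0) = 6995*(-⅑ - 2*(3 + 1)/3 - ⅓*0²) = 6995*(-⅑ - ⅔*4 - ⅓*0) = 6995*(-⅑ - 8/3 + 0) = 6995*(-25/9) = -174875/9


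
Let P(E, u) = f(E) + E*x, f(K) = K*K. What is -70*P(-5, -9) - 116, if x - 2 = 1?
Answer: -816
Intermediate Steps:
x = 3 (x = 2 + 1 = 3)
f(K) = K²
P(E, u) = E² + 3*E (P(E, u) = E² + E*3 = E² + 3*E)
-70*P(-5, -9) - 116 = -(-350)*(3 - 5) - 116 = -(-350)*(-2) - 116 = -70*10 - 116 = -700 - 116 = -816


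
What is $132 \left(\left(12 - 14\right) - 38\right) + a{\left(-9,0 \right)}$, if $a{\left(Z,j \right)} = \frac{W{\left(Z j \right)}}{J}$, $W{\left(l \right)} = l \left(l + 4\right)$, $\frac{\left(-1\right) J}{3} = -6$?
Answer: $-5280$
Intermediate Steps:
$J = 18$ ($J = \left(-3\right) \left(-6\right) = 18$)
$W{\left(l \right)} = l \left(4 + l\right)$
$a{\left(Z,j \right)} = \frac{Z j \left(4 + Z j\right)}{18}$
$132 \left(\left(12 - 14\right) - 38\right) + a{\left(-9,0 \right)} = 132 \left(\left(12 - 14\right) - 38\right) + \frac{1}{18} \left(-9\right) 0 \left(4 - 0\right) = 132 \left(-2 - 38\right) + \frac{1}{18} \left(-9\right) 0 \left(4 + 0\right) = 132 \left(-40\right) + \frac{1}{18} \left(-9\right) 0 \cdot 4 = -5280 + 0 = -5280$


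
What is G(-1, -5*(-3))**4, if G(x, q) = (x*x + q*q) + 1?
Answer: 2655237841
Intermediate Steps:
G(x, q) = 1 + q**2 + x**2 (G(x, q) = (x**2 + q**2) + 1 = (q**2 + x**2) + 1 = 1 + q**2 + x**2)
G(-1, -5*(-3))**4 = (1 + (-5*(-3))**2 + (-1)**2)**4 = (1 + 15**2 + 1)**4 = (1 + 225 + 1)**4 = 227**4 = 2655237841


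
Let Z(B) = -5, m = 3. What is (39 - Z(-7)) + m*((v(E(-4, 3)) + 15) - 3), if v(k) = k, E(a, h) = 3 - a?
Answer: 101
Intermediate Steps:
(39 - Z(-7)) + m*((v(E(-4, 3)) + 15) - 3) = (39 - 1*(-5)) + 3*(((3 - 1*(-4)) + 15) - 3) = (39 + 5) + 3*(((3 + 4) + 15) - 3) = 44 + 3*((7 + 15) - 3) = 44 + 3*(22 - 3) = 44 + 3*19 = 44 + 57 = 101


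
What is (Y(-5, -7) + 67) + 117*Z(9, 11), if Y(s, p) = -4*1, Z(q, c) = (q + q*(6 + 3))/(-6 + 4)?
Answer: -5202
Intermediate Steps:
Z(q, c) = -5*q (Z(q, c) = (q + q*9)/(-2) = (q + 9*q)*(-½) = (10*q)*(-½) = -5*q)
Y(s, p) = -4
(Y(-5, -7) + 67) + 117*Z(9, 11) = (-4 + 67) + 117*(-5*9) = 63 + 117*(-45) = 63 - 5265 = -5202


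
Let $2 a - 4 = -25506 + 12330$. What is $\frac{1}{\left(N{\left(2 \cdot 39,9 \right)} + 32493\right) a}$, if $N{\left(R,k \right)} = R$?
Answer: $- \frac{1}{214512606} \approx -4.6617 \cdot 10^{-9}$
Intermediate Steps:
$a = -6586$ ($a = 2 + \frac{-25506 + 12330}{2} = 2 + \frac{1}{2} \left(-13176\right) = 2 - 6588 = -6586$)
$\frac{1}{\left(N{\left(2 \cdot 39,9 \right)} + 32493\right) a} = \frac{1}{\left(2 \cdot 39 + 32493\right) \left(-6586\right)} = \frac{1}{78 + 32493} \left(- \frac{1}{6586}\right) = \frac{1}{32571} \left(- \frac{1}{6586}\right) = - \frac{1}{214512606}$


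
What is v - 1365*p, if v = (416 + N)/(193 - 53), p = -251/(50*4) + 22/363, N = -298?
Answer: 5024067/3080 ≈ 1631.2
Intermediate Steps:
p = -7883/6600 (p = -251/200 + 22*(1/363) = -251*1/200 + 2/33 = -251/200 + 2/33 = -7883/6600 ≈ -1.1944)
v = 59/70 (v = (416 - 298)/(193 - 53) = 118/140 = 118*(1/140) = 59/70 ≈ 0.84286)
v - 1365*p = 59/70 - 1365*(-7883/6600) = 59/70 + 717353/440 = 5024067/3080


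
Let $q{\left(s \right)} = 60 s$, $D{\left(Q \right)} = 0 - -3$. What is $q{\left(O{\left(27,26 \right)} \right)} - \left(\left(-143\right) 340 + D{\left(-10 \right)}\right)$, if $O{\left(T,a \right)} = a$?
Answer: $50177$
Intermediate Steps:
$D{\left(Q \right)} = 3$ ($D{\left(Q \right)} = 0 + 3 = 3$)
$q{\left(O{\left(27,26 \right)} \right)} - \left(\left(-143\right) 340 + D{\left(-10 \right)}\right) = 60 \cdot 26 - \left(\left(-143\right) 340 + 3\right) = 1560 - \left(-48620 + 3\right) = 1560 - -48617 = 1560 + 48617 = 50177$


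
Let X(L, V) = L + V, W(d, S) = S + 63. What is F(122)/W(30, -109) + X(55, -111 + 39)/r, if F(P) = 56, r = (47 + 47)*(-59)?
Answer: -154897/127558 ≈ -1.2143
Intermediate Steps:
W(d, S) = 63 + S
r = -5546 (r = 94*(-59) = -5546)
F(122)/W(30, -109) + X(55, -111 + 39)/r = 56/(63 - 109) + (55 + (-111 + 39))/(-5546) = 56/(-46) + (55 - 72)*(-1/5546) = 56*(-1/46) - 17*(-1/5546) = -28/23 + 17/5546 = -154897/127558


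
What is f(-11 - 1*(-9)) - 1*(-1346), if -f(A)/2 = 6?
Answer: 1334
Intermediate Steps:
f(A) = -12 (f(A) = -2*6 = -12)
f(-11 - 1*(-9)) - 1*(-1346) = -12 - 1*(-1346) = -12 + 1346 = 1334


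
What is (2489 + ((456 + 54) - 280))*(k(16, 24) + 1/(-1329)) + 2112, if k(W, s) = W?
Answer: 60620945/1329 ≈ 45614.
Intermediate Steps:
(2489 + ((456 + 54) - 280))*(k(16, 24) + 1/(-1329)) + 2112 = (2489 + ((456 + 54) - 280))*(16 + 1/(-1329)) + 2112 = (2489 + (510 - 280))*(16 - 1/1329) + 2112 = (2489 + 230)*(21263/1329) + 2112 = 2719*(21263/1329) + 2112 = 57814097/1329 + 2112 = 60620945/1329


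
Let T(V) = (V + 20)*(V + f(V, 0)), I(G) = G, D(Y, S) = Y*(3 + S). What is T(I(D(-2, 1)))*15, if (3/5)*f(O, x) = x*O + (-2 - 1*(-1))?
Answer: -1740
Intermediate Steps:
f(O, x) = -5/3 + 5*O*x/3 (f(O, x) = 5*(x*O + (-2 - 1*(-1)))/3 = 5*(O*x + (-2 + 1))/3 = 5*(O*x - 1)/3 = 5*(-1 + O*x)/3 = -5/3 + 5*O*x/3)
T(V) = (20 + V)*(-5/3 + V) (T(V) = (V + 20)*(V + (-5/3 + (5/3)*V*0)) = (20 + V)*(V + (-5/3 + 0)) = (20 + V)*(V - 5/3) = (20 + V)*(-5/3 + V))
T(I(D(-2, 1)))*15 = (-100/3 + (-2*(3 + 1))**2 + 55*(-2*(3 + 1))/3)*15 = (-100/3 + (-2*4)**2 + 55*(-2*4)/3)*15 = (-100/3 + (-8)**2 + (55/3)*(-8))*15 = (-100/3 + 64 - 440/3)*15 = -116*15 = -1740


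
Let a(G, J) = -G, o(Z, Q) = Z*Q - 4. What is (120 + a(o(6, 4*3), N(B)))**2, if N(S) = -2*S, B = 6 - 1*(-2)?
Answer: 2704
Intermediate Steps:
o(Z, Q) = -4 + Q*Z (o(Z, Q) = Q*Z - 4 = -4 + Q*Z)
B = 8 (B = 6 + 2 = 8)
(120 + a(o(6, 4*3), N(B)))**2 = (120 - (-4 + (4*3)*6))**2 = (120 - (-4 + 12*6))**2 = (120 - (-4 + 72))**2 = (120 - 1*68)**2 = (120 - 68)**2 = 52**2 = 2704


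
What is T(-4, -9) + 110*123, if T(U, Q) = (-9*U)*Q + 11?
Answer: 13217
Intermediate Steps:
T(U, Q) = 11 - 9*Q*U (T(U, Q) = -9*Q*U + 11 = 11 - 9*Q*U)
T(-4, -9) + 110*123 = (11 - 9*(-9)*(-4)) + 110*123 = (11 - 324) + 13530 = -313 + 13530 = 13217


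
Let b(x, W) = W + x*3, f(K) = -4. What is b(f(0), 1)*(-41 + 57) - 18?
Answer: -194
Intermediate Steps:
b(x, W) = W + 3*x
b(f(0), 1)*(-41 + 57) - 18 = (1 + 3*(-4))*(-41 + 57) - 18 = (1 - 12)*16 - 18 = -11*16 - 18 = -176 - 18 = -194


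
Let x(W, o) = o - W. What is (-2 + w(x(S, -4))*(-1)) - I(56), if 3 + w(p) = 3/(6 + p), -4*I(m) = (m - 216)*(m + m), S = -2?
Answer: -17919/4 ≈ -4479.8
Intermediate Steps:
I(m) = -m*(-216 + m)/2 (I(m) = -(m - 216)*(m + m)/4 = -(-216 + m)*2*m/4 = -m*(-216 + m)/2)
w(p) = -3 + 3/(6 + p)
(-2 + w(x(S, -4))*(-1)) - I(56) = (-2 + (3*(-5 - (-4 - 1*(-2)))/(6 + (-4 - 1*(-2))))*(-1)) - 56*(216 - 1*56)/2 = (-2 + (3*(-5 - (-4 + 2))/(6 + (-4 + 2)))*(-1)) - 56*(216 - 56)/2 = (-2 + (3*(-5 - 1*(-2))/(6 - 2))*(-1)) - 56*160/2 = (-2 + (3*(-5 + 2)/4)*(-1)) - 1*4480 = (-2 + (3*(¼)*(-3))*(-1)) - 4480 = (-2 - 9/4*(-1)) - 4480 = (-2 + 9/4) - 4480 = ¼ - 4480 = -17919/4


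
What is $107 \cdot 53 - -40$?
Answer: $5711$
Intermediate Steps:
$107 \cdot 53 - -40 = 5671 + 40 = 5711$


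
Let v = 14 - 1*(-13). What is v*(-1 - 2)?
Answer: -81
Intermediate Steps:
v = 27 (v = 14 + 13 = 27)
v*(-1 - 2) = 27*(-1 - 2) = 27*(-3) = -81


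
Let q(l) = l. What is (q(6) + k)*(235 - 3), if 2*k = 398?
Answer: 47560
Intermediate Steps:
k = 199 (k = (½)*398 = 199)
(q(6) + k)*(235 - 3) = (6 + 199)*(235 - 3) = 205*232 = 47560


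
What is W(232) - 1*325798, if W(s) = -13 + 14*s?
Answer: -322563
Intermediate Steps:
W(232) - 1*325798 = (-13 + 14*232) - 1*325798 = (-13 + 3248) - 325798 = 3235 - 325798 = -322563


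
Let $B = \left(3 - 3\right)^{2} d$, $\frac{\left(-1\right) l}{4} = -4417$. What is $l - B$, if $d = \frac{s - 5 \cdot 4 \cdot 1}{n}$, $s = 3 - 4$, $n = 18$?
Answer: $17668$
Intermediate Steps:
$l = 17668$ ($l = \left(-4\right) \left(-4417\right) = 17668$)
$s = -1$ ($s = 3 - 4 = -1$)
$d = - \frac{7}{6}$ ($d = \frac{-1 - 5 \cdot 4 \cdot 1}{18} = \left(-1 - 20\right) \frac{1}{18} = \left(-21\right) \frac{1}{18} = - \frac{7}{6} \approx -1.1667$)
$B = 0$ ($B = \left(3 - 3\right)^{2} \left(- \frac{7}{6}\right) = 0^{2} \left(- \frac{7}{6}\right) = 0 \left(- \frac{7}{6}\right) = 0$)
$l - B = 17668 - 0 = 17668 + 0 = 17668$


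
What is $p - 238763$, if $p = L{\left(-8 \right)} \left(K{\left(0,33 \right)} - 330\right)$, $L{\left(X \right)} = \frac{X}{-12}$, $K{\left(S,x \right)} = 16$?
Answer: $- \frac{716917}{3} \approx -2.3897 \cdot 10^{5}$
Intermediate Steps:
$L{\left(X \right)} = - \frac{X}{12}$ ($L{\left(X \right)} = X \left(- \frac{1}{12}\right) = - \frac{X}{12}$)
$p = - \frac{628}{3}$ ($p = \left(- \frac{1}{12}\right) \left(-8\right) \left(16 - 330\right) = \frac{2}{3} \left(-314\right) = - \frac{628}{3} \approx -209.33$)
$p - 238763 = - \frac{628}{3} - 238763 = - \frac{716917}{3}$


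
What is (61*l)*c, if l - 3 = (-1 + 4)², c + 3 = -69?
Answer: -52704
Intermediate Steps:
c = -72 (c = -3 - 69 = -72)
l = 12 (l = 3 + (-1 + 4)² = 3 + 3² = 3 + 9 = 12)
(61*l)*c = (61*12)*(-72) = 732*(-72) = -52704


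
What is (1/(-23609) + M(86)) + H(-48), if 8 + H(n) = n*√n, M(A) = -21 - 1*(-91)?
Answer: 1463757/23609 - 192*I*√3 ≈ 62.0 - 332.55*I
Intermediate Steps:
M(A) = 70 (M(A) = -21 + 91 = 70)
H(n) = -8 + n^(3/2) (H(n) = -8 + n*√n = -8 + n^(3/2))
(1/(-23609) + M(86)) + H(-48) = (1/(-23609) + 70) + (-8 + (-48)^(3/2)) = (-1/23609 + 70) + (-8 - 192*I*√3) = 1652629/23609 + (-8 - 192*I*√3) = 1463757/23609 - 192*I*√3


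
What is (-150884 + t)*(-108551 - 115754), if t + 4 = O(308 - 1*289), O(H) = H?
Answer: 33840671045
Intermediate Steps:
t = 15 (t = -4 + (308 - 1*289) = -4 + (308 - 289) = -4 + 19 = 15)
(-150884 + t)*(-108551 - 115754) = (-150884 + 15)*(-108551 - 115754) = -150869*(-224305) = 33840671045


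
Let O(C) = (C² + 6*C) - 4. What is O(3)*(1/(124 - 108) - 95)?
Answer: -34937/16 ≈ -2183.6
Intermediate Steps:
O(C) = -4 + C² + 6*C
O(3)*(1/(124 - 108) - 95) = (-4 + 3² + 6*3)*(1/(124 - 108) - 95) = (-4 + 9 + 18)*(1/16 - 95) = 23*(1/16 - 95) = 23*(-1519/16) = -34937/16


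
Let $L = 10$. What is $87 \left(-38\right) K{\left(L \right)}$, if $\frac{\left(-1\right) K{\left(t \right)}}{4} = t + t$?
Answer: $264480$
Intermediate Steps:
$K{\left(t \right)} = - 8 t$ ($K{\left(t \right)} = - 4 \left(t + t\right) = - 4 \cdot 2 t = - 8 t$)
$87 \left(-38\right) K{\left(L \right)} = 87 \left(-38\right) \left(\left(-8\right) 10\right) = \left(-3306\right) \left(-80\right) = 264480$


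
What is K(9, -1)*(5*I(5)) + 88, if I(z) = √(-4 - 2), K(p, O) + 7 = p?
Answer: 88 + 10*I*√6 ≈ 88.0 + 24.495*I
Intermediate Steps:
K(p, O) = -7 + p
I(z) = I*√6 (I(z) = √(-6) = I*√6)
K(9, -1)*(5*I(5)) + 88 = (-7 + 9)*(5*(I*√6)) + 88 = 2*(5*I*√6) + 88 = 10*I*√6 + 88 = 88 + 10*I*√6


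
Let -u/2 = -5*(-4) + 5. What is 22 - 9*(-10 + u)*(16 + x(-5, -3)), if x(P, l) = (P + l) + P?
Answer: 1642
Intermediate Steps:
x(P, l) = l + 2*P
u = -50 (u = -2*(-5*(-4) + 5) = -2*(20 + 5) = -2*25 = -50)
22 - 9*(-10 + u)*(16 + x(-5, -3)) = 22 - 9*(-10 - 50)*(16 + (-3 + 2*(-5))) = 22 - (-540)*(16 + (-3 - 10)) = 22 - (-540)*(16 - 13) = 22 - (-540)*3 = 22 - 9*(-180) = 22 + 1620 = 1642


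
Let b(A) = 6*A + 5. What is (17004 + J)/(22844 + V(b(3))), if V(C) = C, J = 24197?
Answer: 41201/22867 ≈ 1.8018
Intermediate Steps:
b(A) = 5 + 6*A
(17004 + J)/(22844 + V(b(3))) = (17004 + 24197)/(22844 + (5 + 6*3)) = 41201/(22844 + (5 + 18)) = 41201/(22844 + 23) = 41201/22867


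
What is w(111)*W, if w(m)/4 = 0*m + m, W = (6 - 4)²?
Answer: 1776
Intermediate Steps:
W = 4 (W = 2² = 4)
w(m) = 4*m (w(m) = 4*(0*m + m) = 4*(0 + m) = 4*m)
w(111)*W = (4*111)*4 = 444*4 = 1776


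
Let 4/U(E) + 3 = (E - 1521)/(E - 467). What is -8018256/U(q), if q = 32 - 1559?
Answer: 2940695388/997 ≈ 2.9495e+6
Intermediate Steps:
q = -1527
U(E) = 4/(-3 + (-1521 + E)/(-467 + E)) (U(E) = 4/(-3 + (E - 1521)/(E - 467)) = 4/(-3 + (-1521 + E)/(-467 + E)))
-8018256/U(q) = -8018256*(60 - 1527)/(2*(467 - 1*(-1527))) = -8018256*(-1467/(2*(467 + 1527))) = -8018256/(2*(-1/1467)*1994) = -8018256/(-3988/1467) = -8018256*(-1467/3988) = 2940695388/997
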